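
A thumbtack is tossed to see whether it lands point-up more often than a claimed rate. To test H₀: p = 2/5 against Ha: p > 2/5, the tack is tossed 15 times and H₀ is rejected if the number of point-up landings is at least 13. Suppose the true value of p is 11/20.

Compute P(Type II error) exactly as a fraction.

32418940857512713659/32768000000000000000

β = P(fail to reject H₀ | Ha true) = P(X ≤ 12 | p = 11/20), X ~ Binomial(15, 11/20).
Equivalently, β = 1 − P(X ≥ 13) = 32418940857512713659/32768000000000000000.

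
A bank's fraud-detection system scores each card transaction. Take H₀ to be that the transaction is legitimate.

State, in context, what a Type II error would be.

A Type II error would mean concluding that the transaction is legitimate (or at least failing to establish that the transaction is fraudulent) when in fact the transaction is fraudulent.

A Type II error is failing to reject H₀ when H₀ is false.
Here that means approving the transaction when actually the transaction is fraudulent.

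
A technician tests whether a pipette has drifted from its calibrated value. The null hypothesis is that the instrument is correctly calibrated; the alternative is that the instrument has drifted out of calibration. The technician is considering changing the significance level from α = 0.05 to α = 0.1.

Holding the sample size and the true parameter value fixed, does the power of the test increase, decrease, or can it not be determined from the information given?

It increases.

Relaxing α lowers the evidence threshold; under Ha, outcomes that previously fell short now trigger rejection.
Since power = 1 − β and β decreases, power increases.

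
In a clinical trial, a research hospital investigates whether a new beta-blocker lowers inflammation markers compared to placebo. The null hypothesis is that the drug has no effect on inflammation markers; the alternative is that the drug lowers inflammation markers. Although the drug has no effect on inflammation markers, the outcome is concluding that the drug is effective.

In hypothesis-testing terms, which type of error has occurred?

'Concluding that the drug is effective' corresponds to rejecting H₀.
H₀ was rejected but H₀ is true — a Type I error (false positive).

Type I error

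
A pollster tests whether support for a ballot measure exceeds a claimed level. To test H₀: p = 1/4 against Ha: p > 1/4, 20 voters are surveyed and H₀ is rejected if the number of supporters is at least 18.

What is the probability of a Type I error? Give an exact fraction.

The Type I error probability is α = P(Y ≥ 18) computed under H₀, where Y ~ Binomial(20, 1/4).
Adding the binomial terms for j = 18 through 20 with p = 1/4 yields 1771/1099511627776.

1771/1099511627776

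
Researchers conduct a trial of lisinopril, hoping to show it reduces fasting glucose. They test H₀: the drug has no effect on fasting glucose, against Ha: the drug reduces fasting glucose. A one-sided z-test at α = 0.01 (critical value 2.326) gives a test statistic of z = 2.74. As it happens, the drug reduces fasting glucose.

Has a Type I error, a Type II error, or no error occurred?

No error (correct decision).

Since z = 2.74 > z* = 2.326, H₀ is rejected.
H₀ is false (actually the drug reduces fasting glucose).
The decision matches the true state — no error.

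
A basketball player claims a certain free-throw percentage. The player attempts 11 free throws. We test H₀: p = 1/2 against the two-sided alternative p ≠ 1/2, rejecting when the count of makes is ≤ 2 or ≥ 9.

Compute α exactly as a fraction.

67/1024

α = P(S ≤ 2 or S ≥ 9 | p = 1/2), S ~ Binomial(11, 1/2).
The two tails are symmetric, so α = 2·(1 + 11 + 55)/2^11 = 134/2048 = 67/1024.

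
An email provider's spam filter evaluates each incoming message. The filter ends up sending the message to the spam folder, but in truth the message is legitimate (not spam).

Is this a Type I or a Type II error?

Type I error

The null hypothesis here is that the message is legitimate (not spam).
'Sending the message to the spam folder' corresponds to rejecting H₀.
H₀ was rejected but H₀ is true — a Type I error (false positive).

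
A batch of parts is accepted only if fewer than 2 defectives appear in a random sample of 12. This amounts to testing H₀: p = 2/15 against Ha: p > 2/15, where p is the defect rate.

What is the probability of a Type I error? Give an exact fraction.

63436403311256/129746337890625

The significance level is the probability, assuming p = 2/15, of seeing 2 or more defectives in 12 draws.
α = 1 − P(K ≤ 1) = 1 − 66309934579369/129746337890625 = 63436403311256/129746337890625.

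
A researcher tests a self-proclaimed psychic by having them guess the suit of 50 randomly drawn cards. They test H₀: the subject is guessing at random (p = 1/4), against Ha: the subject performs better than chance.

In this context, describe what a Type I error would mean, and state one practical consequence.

A Type I error would mean concluding that the subject performs better than chance when in fact the subject is guessing at random (p = 1/4). Consequence: a lucky guesser is credited with psychic ability.

A Type I error is rejecting H₀ when H₀ is true.
Here that means concluding the subject has some ability beyond chance when actually the subject is guessing at random (p = 1/4).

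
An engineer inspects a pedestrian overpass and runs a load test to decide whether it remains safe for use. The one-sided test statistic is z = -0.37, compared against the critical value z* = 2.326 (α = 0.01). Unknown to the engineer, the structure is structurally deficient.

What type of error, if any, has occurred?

Type II error

The conventional null hypothesis is that the structure meets the required load capacity (safe).
Since z = -0.37 ≤ z* = 2.326, H₀ is not rejected.
H₀ is false (actually the structure is structurally deficient).
Failing to reject a false H₀ is a Type II error.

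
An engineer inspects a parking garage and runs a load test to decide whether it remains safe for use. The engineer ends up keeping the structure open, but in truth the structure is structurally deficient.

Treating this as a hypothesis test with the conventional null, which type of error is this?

The null hypothesis here is that the structure meets the required load capacity (safe).
'Keeping the structure open' corresponds to failing to reject H₀.
H₀ was not rejected but H₀ is false — a Type II error (false negative).

Type II error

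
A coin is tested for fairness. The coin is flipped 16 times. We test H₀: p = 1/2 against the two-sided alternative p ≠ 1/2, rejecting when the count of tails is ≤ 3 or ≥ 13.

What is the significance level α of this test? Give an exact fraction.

α = P(Y ≤ 3 or Y ≥ 13 | p = 1/2), Y ~ Binomial(16, 1/2).
The two tails are symmetric, so α = 2·(1 + 16 + 120 + 560)/2^16 = 1394/65536 = 697/32768.

697/32768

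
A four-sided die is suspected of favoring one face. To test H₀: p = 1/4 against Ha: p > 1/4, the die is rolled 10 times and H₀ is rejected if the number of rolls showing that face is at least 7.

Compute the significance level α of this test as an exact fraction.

α = P(reject H₀ | H₀ true) = P(Y ≥ 7 | p = 1/4), with Y ~ Binomial(10, 1/4).
Adding the binomial terms for j = 7 through 10 with p = 1/4 yields 919/262144.

919/262144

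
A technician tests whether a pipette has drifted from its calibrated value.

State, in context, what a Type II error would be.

A Type II error would mean concluding that the instrument is correctly calibrated (or at least failing to establish that the instrument has drifted out of calibration) when in fact the instrument has drifted out of calibration.

With the conventional null hypothesis that the instrument is correctly calibrated:
A Type II error is failing to reject H₀ when H₀ is false.
Here that means leaving the instrument in service when actually the instrument has drifted out of calibration.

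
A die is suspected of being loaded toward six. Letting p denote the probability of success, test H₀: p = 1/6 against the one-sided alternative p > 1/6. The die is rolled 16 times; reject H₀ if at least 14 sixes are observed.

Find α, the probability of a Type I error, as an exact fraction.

α = P(reject H₀ | H₀ true) = P(Y ≥ 14 | p = 1/6), with Y ~ Binomial(16, 1/6).
Adding the binomial terms for j = 14 through 16 with p = 1/6 yields 1027/940369969152.

1027/940369969152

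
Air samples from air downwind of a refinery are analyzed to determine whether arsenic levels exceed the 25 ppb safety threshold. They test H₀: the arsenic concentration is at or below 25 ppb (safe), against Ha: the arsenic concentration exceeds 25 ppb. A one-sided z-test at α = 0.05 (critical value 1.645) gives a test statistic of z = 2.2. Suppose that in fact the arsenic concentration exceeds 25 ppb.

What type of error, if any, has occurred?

Since z = 2.2 > z* = 1.645, H₀ is rejected.
H₀ is false (actually the arsenic concentration exceeds 25 ppb).
The decision matches the true state — no error.

No error (correct decision).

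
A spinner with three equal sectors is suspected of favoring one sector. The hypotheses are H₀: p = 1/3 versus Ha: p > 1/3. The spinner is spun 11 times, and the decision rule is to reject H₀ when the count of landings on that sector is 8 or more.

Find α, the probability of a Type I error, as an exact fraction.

521/59049

α = P(reject H₀ | H₀ true) = P(X ≥ 8 | p = 1/3), with X ~ Binomial(11, 1/3).
Summing C(11,j)(1/3)^j(2/3)^{11−j} for j = 8,…,11 gives 521/59049.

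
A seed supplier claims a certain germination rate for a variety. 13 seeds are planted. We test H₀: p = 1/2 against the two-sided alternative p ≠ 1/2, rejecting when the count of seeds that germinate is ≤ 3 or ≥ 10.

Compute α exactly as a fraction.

189/2048

α = P(X ≤ 3 or X ≥ 10 | p = 1/2), X ~ Binomial(13, 1/2).
The two tails are symmetric, so α = 2·(1 + 13 + 78 + 286)/2^13 = 756/8192 = 189/2048.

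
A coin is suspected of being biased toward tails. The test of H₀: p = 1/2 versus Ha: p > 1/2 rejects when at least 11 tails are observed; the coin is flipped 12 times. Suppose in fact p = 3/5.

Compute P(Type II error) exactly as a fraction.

239357656/244140625

β = P(fail to reject H₀ | Ha true) = P(X ≤ 10 | p = 3/5), X ~ Binomial(12, 3/5).
Equivalently, β = 1 − P(X ≥ 11) = 239357656/244140625.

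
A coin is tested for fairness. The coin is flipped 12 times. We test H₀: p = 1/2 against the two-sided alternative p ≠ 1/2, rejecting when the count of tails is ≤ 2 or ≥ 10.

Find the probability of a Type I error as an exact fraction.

79/2048

α = P(S ≤ 2 or S ≥ 10 | p = 1/2), S ~ Binomial(12, 1/2).
Each tail has probability (1 + 12 + 66)/4096; doubling gives α = 158/4096 = 79/2048.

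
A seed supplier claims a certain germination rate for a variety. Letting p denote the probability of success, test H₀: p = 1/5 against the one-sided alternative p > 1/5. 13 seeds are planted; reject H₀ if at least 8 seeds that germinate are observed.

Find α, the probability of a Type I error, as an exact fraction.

1520533/1220703125

α = P(reject H₀ | H₀ true) = P(Y ≥ 8 | p = 1/5), with Y ~ Binomial(13, 1/5).
Summing C(13,j)(1/5)^j(4/5)^{13−j} for j = 8,…,13 gives 1520533/1220703125.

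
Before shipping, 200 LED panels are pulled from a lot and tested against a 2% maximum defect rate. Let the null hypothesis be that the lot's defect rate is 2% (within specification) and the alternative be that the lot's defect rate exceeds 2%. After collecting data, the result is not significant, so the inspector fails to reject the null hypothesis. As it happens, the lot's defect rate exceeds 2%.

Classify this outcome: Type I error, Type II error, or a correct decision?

H₀ was not rejected, but H₀ is actually false.
Failing to reject a false null hypothesis is a Type II error (false negative).

Type II error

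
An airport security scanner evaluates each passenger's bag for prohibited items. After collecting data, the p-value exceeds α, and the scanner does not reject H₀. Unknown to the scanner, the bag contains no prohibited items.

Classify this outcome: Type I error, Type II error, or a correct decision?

The conventional null hypothesis here is that the bag contains no prohibited items.
The test retained a true H₀ — the decision matches the true state.

Neither — the decision is correct.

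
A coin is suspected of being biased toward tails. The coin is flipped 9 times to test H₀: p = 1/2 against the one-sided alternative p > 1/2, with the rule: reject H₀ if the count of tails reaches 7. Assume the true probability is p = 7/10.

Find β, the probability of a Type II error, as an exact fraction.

β = P(fail to reject H₀ | Ha true) = P(Y ≤ 6 | p = 7/10), Y ~ Binomial(9, 7/10).
Adding the binomial probabilities P(Y=0)+…+P(Y=6) at p = 7/10 gives 268584417/500000000.

268584417/500000000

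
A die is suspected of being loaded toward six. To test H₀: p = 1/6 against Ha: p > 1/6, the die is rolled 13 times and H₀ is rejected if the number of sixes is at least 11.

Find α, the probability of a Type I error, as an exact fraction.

7/45349632

α = P(reject H₀ | H₀ true) = P(K ≥ 11 | p = 1/6), with K ~ Binomial(13, 1/6).
Summing C(13,j)(1/6)^j(5/6)^{13−j} for j = 11,…,13 gives 7/45349632.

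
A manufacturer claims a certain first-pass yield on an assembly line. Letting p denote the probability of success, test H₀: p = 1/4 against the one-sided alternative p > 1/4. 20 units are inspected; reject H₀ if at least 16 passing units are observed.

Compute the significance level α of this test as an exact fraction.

106249/274877906944

The Type I error probability is α = P(K ≥ 16) computed under H₀, where K ~ Binomial(20, 1/4).
Adding the binomial terms for j = 16 through 20 with p = 1/4 yields 106249/274877906944.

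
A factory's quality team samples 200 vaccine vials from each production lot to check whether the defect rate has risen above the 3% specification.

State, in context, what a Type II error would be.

With the conventional null hypothesis that the lot's defect rate is 3% (within specification):
A Type II error is failing to reject H₀ when H₀ is false.
Here that means accepting the lot and shipping it when actually the lot's defect rate exceeds 3%.

A Type II error would mean concluding that the lot's defect rate is 3% (within specification) (or at least failing to establish that the lot's defect rate exceeds 3%) when in fact the lot's defect rate exceeds 3%.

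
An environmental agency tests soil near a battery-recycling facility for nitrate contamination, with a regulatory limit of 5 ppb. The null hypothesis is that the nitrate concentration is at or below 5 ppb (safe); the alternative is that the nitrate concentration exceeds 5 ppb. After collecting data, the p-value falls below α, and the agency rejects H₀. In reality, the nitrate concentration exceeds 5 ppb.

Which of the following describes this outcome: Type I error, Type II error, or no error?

The test rejected a false H₀ — the decision matches the true state.

No error — this is a correct decision.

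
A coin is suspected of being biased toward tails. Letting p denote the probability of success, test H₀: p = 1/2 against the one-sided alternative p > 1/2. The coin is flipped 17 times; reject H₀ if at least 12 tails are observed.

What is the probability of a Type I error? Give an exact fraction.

Under H₀, K ~ Binomial(17, 1/2), and α = P(K ≥ 12).
That's C(17,12) + C(17,13) + C(17,14) + C(17,15) + C(17,16) + C(17,17) over 2^17, i.e. (6188 + 2380 + 680 + 136 + 17 + 1)/131072 = 9402/131072 = 4701/65536.

4701/65536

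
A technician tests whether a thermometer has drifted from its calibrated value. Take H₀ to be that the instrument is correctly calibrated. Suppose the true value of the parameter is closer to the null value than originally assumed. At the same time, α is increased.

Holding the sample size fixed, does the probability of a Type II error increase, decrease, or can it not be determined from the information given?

The first change alone would make β increase; the second alone would make β decrease. Which effect dominates depends on the magnitudes, which are not given.

Cannot be determined from the information given.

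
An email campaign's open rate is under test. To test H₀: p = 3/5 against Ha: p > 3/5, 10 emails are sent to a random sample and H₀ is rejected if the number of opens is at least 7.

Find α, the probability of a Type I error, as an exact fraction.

The Type I error probability is α = P(K ≥ 7) computed under H₀, where K ~ Binomial(10, 3/5).
Adding the binomial terms for j = 7 through 10 with p = 3/5 yields 3733209/9765625.

3733209/9765625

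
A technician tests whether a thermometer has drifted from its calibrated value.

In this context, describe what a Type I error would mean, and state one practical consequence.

A Type I error would mean concluding that the instrument has drifted out of calibration when in fact the instrument is correctly calibrated. Consequence: a properly working instrument is taken offline unnecessarily.

With the conventional null hypothesis that the instrument is correctly calibrated:
A Type I error is rejecting H₀ when H₀ is true.
Here that means pulling the instrument for recalibration when actually the instrument is correctly calibrated.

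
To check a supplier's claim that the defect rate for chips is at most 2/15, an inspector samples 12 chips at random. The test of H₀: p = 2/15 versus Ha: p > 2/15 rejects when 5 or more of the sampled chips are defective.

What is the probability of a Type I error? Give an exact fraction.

127817017088/8649755859375

The significance level is the probability, assuming p = 2/15, of seeing 5 or more defectives in 12 draws.
Via the complement, α = 1 − Σ_{j=0}^{4} C(12,j)(2/15)^j(13/15)^{12-j} = 127817017088/8649755859375.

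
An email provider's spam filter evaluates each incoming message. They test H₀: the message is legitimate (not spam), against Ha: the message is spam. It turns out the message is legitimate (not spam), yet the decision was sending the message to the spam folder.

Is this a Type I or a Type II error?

Type I error

'Sending the message to the spam folder' corresponds to rejecting H₀.
H₀ was rejected but H₀ is true — a Type I error (false positive).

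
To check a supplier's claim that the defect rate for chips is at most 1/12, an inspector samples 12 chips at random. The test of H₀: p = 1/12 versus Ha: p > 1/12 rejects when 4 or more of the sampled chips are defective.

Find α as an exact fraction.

Under H₀, Y ~ Binomial(12, 1/12); the Type I error rate is P(Y ≥ 4).
Computing the lower-tail complement: 1 − 2930928979913/2972033482752 = 41104502839/2972033482752.

41104502839/2972033482752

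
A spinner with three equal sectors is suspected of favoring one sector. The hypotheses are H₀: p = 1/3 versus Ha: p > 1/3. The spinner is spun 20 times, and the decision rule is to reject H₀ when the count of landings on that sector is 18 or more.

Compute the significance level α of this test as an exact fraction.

The Type I error probability is α = P(Y ≥ 18) computed under H₀, where Y ~ Binomial(20, 1/3).
Summing C(20,j)(1/3)^j(2/3)^{20−j} for j = 18,…,20 gives 89/387420489.

89/387420489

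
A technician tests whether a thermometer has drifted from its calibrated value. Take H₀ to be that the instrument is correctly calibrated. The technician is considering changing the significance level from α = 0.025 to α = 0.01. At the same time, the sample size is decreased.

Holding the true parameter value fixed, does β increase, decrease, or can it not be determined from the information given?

It increases.

Lowering α raises the bar for rejection; under Ha, the test now fails to reject on outcomes it previously would have rejected. A smaller sample increases the standard error, so the sampling distributions under H₀ and Ha overlap more. Both changes push β in the same direction.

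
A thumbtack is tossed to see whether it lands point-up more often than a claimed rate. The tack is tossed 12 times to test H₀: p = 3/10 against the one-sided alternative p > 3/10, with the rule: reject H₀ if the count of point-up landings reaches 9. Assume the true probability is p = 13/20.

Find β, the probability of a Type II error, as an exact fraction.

Under the alternative p = 13/20, X ~ Binomial(12, 13/20); β is the probability the test does not reject, P(X < 9).
Equivalently, β = 1 − P(X ≥ 9) = 535222111290433/819200000000000.

535222111290433/819200000000000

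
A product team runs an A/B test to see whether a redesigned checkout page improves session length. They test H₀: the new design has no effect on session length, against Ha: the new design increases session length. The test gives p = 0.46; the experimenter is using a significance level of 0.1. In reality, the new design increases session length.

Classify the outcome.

Since p = 0.46 ≥ α = 0.1, H₀ is not rejected.
H₀ is false (actually the new design increases session length).
Failing to reject a false H₀ is a Type II error.

Type II error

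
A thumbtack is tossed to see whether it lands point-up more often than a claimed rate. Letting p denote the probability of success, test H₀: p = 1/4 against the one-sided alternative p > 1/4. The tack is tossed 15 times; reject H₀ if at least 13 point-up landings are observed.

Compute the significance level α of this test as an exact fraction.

991/1073741824

α = P(reject H₀ | H₀ true) = P(S ≥ 13 | p = 1/4), with S ~ Binomial(15, 1/4).
P(S ≥ 13) = Σ_{j=13}^{15} C(15,j)·(1/4)^j·(3/4)^{15-j} = 991/1073741824.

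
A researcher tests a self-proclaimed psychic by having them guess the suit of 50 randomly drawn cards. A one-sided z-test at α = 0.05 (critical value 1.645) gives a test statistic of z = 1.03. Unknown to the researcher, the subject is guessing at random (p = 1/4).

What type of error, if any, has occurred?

Neither — the decision is correct.

The conventional null hypothesis is that the subject is guessing at random (p = 1/4).
Since z = 1.03 ≤ z* = 1.645, H₀ is not rejected.
H₀ is true (actually the subject is guessing at random (p = 1/4)).
The decision matches the true state — no error.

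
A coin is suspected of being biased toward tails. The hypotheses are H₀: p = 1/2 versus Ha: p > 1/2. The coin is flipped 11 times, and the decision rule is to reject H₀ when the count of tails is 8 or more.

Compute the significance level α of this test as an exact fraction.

The Type I error probability is α = P(X ≥ 8) computed under H₀, where X ~ Binomial(11, 1/2).
P(X ≥ 8) = [C(11,8) + C(11,9) + C(11,10) + C(11,11)] / 2^11 = (165 + 55 + 11 + 1) / 2048 = 232/2048 = 29/256.

29/256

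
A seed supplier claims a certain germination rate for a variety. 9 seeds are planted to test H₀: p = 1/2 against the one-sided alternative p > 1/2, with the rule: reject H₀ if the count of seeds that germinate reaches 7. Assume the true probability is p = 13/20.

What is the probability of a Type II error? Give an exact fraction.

Under the alternative p = 13/20, Y ~ Binomial(9, 13/20); β is the probability the test does not reject, P(Y < 7).
Adding the binomial probabilities P(Y=0)+…+P(Y=6) at p = 13/20 gives 5301813769/8000000000.

5301813769/8000000000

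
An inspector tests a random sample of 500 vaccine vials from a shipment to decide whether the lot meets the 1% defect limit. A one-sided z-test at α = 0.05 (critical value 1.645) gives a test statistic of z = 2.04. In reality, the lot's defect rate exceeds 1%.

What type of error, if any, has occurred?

Neither — the decision is correct.

The conventional null hypothesis is that the lot's defect rate is 1% (within specification).
Since z = 2.04 > z* = 1.645, H₀ is rejected.
H₀ is false (actually the lot's defect rate exceeds 1%).
The decision matches the true state — no error.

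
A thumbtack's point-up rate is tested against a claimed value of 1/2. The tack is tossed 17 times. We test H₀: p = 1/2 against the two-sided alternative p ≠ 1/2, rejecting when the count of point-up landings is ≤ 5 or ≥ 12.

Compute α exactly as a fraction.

The significance level is the null-hypothesis probability of the rejection region {≤5} ∪ {≥12}.
By symmetry, α = 2·P(X ≤ 5) = 2·(1 + 17 + 136 + 680 + 2380 + 6188)/131072 = 18804/131072 = 4701/32768.

4701/32768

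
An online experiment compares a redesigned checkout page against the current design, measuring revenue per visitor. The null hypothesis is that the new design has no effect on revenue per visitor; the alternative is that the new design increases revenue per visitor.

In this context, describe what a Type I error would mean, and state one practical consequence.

A Type I error is rejecting H₀ when H₀ is true.
Here that means shipping the new feature to all users when actually the new design has no effect on revenue per visitor.

A Type I error would mean concluding that the new design increases revenue per visitor when in fact the new design has no effect on revenue per visitor. Consequence: engineering effort is spent shipping a change that doesn't actually help.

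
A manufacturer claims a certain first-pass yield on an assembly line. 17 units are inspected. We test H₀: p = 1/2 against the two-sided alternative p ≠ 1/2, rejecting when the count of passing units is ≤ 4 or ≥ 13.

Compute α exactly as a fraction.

Under H₀, S ~ Binomial(17, 1/2); α is the probability of landing in either tail, P(S ≤ 4) + P(S ≥ 13).
Each tail has probability (1 + 17 + 136 + 680 + 2380)/131072; doubling gives α = 6428/131072 = 1607/32768.

1607/32768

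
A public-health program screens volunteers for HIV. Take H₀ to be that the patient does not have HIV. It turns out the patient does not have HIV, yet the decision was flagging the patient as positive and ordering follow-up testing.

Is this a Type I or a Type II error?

'Flagging the patient as positive and ordering follow-up testing' corresponds to rejecting H₀.
H₀ was rejected but H₀ is true — a Type I error (false positive).

Type I error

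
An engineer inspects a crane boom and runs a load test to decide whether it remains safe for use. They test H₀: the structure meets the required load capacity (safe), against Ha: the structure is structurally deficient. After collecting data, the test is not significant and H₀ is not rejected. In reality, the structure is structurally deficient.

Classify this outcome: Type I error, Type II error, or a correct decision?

H₀ was not rejected, but H₀ is actually false.
Failing to reject a false null hypothesis is a Type II error (false negative).

Type II error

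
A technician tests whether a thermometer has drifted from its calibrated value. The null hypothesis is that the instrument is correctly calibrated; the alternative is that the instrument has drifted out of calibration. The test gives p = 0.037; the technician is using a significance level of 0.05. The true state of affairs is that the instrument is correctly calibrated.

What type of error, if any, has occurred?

Type I error

Since p = 0.037 < α = 0.05, H₀ is rejected.
H₀ is true (actually the instrument is correctly calibrated).
Rejecting a true H₀ is a Type I error.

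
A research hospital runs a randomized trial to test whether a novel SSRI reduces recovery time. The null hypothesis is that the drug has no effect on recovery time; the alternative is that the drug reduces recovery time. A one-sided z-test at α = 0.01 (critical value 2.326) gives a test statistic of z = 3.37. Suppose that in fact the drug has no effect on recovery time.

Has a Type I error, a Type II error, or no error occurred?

Since z = 3.37 > z* = 2.326, H₀ is rejected.
H₀ is true (actually the drug has no effect on recovery time).
Rejecting a true H₀ is a Type I error.

Type I error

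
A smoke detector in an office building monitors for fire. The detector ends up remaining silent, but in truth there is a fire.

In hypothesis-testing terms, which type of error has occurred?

The null hypothesis here is that there is no fire.
'Remaining silent' corresponds to failing to reject H₀.
H₀ was not rejected but H₀ is false — a Type II error (false negative).

Type II error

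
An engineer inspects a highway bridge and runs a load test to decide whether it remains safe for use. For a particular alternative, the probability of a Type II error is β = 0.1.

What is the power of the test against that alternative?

0.9

Power = 1 − β = 1 − 0.1 = 0.9.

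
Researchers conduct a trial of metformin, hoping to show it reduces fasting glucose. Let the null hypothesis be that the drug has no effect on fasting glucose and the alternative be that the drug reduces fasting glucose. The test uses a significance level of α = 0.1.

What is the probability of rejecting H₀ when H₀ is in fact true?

The significance level α is, by definition, the probability of a Type I error — P(reject H₀ | H₀ true).

0.1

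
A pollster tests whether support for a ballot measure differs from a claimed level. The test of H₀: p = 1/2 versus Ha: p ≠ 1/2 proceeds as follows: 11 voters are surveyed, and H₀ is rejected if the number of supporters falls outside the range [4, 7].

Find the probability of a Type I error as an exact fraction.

29/128

Under H₀, K ~ Binomial(11, 1/2); α is the probability of landing in either tail, P(K ≤ 3) + P(K ≥ 8).
By symmetry, α = 2·P(K ≤ 3) = 2·(1 + 11 + 55 + 165)/2048 = 464/2048 = 29/128.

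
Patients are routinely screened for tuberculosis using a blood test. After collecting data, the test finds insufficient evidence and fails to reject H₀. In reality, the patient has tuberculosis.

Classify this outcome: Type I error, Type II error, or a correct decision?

The conventional null hypothesis here is that the patient does not have tuberculosis.
H₀ was not rejected, but H₀ is actually false.
Failing to reject a false null hypothesis is a Type II error (false negative).

Type II error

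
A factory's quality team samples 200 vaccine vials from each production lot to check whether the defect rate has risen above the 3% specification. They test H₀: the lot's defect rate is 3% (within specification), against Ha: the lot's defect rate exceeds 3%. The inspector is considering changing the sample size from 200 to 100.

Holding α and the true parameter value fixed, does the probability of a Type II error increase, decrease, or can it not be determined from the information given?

It increases.

With less data the test statistic is noisier; under Ha, more outcomes land inside the acceptance region.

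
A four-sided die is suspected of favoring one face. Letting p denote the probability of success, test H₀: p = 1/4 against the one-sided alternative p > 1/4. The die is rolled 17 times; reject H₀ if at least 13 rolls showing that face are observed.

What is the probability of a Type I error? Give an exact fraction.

3319/268435456

α = P(reject H₀ | H₀ true) = P(X ≥ 13 | p = 1/4), with X ~ Binomial(17, 1/4).
P(X ≥ 13) = Σ_{j=13}^{17} C(17,j)·(1/4)^j·(3/4)^{17-j} = 3319/268435456.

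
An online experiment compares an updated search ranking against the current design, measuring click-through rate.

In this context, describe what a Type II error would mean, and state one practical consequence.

A Type II error would mean concluding that the new design has no effect on click-through rate (or at least failing to establish that the new design increases click-through rate) when in fact the new design increases click-through rate. Consequence: a genuinely better design is discarded.

With the conventional null hypothesis that the new design has no effect on click-through rate:
A Type II error is failing to reject H₀ when H₀ is false.
Here that means keeping the current design when actually the new design increases click-through rate.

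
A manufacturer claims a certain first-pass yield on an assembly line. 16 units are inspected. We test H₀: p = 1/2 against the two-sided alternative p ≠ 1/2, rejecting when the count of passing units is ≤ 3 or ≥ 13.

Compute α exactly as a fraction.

The significance level is the null-hypothesis probability of the rejection region {≤3} ∪ {≥13}.
The two tails are symmetric, so α = 2·(1 + 16 + 120 + 560)/2^16 = 1394/65536 = 697/32768.

697/32768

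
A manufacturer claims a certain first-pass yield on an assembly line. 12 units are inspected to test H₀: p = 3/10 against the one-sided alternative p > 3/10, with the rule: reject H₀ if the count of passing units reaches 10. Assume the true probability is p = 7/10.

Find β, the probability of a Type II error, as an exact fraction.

149436930429/200000000000

β = P(fail to reject H₀ | Ha true) = P(S ≤ 9 | p = 7/10), S ~ Binomial(12, 7/10).
Adding the binomial probabilities P(S=0)+…+P(S=9) at p = 7/10 gives 149436930429/200000000000.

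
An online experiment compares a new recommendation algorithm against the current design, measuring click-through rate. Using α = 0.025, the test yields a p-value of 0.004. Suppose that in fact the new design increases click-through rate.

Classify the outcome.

No error — this is a correct decision.

The conventional null hypothesis is that the new design has no effect on click-through rate.
Since p = 0.004 < α = 0.025, H₀ is rejected.
H₀ is false (actually the new design increases click-through rate).
The decision matches the true state — no error.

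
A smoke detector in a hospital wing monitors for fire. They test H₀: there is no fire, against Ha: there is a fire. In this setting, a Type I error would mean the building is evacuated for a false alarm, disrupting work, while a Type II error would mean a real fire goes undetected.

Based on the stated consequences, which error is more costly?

Type II error

The Type II consequence (a real fire goes undetected) is more severe than the Type I consequence (the building is evacuated for a false alarm, disrupting work).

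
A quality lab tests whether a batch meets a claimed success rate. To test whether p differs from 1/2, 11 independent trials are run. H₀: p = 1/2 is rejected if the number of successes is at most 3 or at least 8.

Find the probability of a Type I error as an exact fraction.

29/128

The significance level is the null-hypothesis probability of the rejection region {≤3} ∪ {≥8}.
The two tails are symmetric, so α = 2·(1 + 11 + 55 + 165)/2^11 = 464/2048 = 29/128.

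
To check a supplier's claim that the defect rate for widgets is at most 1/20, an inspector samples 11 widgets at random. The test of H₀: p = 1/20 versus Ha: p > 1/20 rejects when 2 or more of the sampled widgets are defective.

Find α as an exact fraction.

2086801226597/20480000000000

α = P(reject H₀ | H₀ true) = P(S ≥ 2 | p = 1/20), S ~ Binomial(11, 1/20).
α = 1 − P(S ≤ 1) = 1 − 18393198773403/20480000000000 = 2086801226597/20480000000000.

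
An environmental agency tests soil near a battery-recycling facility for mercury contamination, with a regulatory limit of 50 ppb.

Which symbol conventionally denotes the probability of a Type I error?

α

P(Type I error) = P(reject H₀ | H₀ true) = α, the significance level.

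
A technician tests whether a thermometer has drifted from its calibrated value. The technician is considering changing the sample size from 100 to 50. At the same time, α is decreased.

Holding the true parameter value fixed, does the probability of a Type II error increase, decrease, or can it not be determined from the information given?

It increases.

Reducing n widens both sampling distributions, so the test has less ability to distinguish Ha from H₀. Lowering α raises the bar for rejection; under Ha, the test now fails to reject on outcomes it previously would have rejected. Both changes push β in the same direction.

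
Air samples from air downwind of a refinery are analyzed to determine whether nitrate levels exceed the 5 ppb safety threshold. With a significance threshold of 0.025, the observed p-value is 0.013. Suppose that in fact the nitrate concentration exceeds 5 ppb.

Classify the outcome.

No error (correct decision).

The conventional null hypothesis is that the nitrate concentration is at or below 5 ppb (safe).
Since p = 0.013 < α = 0.025, H₀ is rejected.
H₀ is false (actually the nitrate concentration exceeds 5 ppb).
The decision matches the true state — no error.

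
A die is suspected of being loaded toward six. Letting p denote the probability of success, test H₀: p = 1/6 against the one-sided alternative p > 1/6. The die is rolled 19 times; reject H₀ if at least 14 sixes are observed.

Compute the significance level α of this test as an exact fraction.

1620229/25389989167104

The Type I error probability is α = P(Y ≥ 14) computed under H₀, where Y ~ Binomial(19, 1/6).
Summing C(19,j)(1/6)^j(5/6)^{19−j} for j = 14,…,19 gives 1620229/25389989167104.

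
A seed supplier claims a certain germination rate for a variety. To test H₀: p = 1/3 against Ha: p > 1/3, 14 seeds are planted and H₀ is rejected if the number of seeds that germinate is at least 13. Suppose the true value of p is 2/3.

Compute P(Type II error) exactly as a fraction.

4651897/4782969

β = P(fail to reject H₀ | Ha true) = P(K ≤ 12 | p = 2/3), K ~ Binomial(14, 2/3).
Summing C(14,j)·(2/3)^j·(1/3)^{14-j} for j = 0..12 gives 4651897/4782969.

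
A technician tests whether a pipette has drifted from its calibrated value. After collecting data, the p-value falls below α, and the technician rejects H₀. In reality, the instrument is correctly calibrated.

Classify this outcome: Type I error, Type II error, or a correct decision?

Type I error

The conventional null hypothesis here is that the instrument is correctly calibrated.
H₀ was rejected, but H₀ is actually true.
Rejecting a true null hypothesis is a Type I error (false positive).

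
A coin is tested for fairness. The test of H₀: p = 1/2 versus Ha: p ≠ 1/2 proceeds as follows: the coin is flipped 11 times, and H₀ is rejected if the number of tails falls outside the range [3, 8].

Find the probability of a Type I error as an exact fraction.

67/1024

α = P(X ≤ 2 or X ≥ 9 | p = 1/2), X ~ Binomial(11, 1/2).
Each tail has probability (1 + 11 + 55)/2048; doubling gives α = 134/2048 = 67/1024.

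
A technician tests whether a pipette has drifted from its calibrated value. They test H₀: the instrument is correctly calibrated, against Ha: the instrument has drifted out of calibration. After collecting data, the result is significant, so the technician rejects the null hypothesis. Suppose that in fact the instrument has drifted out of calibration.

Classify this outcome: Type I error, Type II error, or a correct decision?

No error (correct decision).

The test rejected a false H₀ — the decision matches the true state.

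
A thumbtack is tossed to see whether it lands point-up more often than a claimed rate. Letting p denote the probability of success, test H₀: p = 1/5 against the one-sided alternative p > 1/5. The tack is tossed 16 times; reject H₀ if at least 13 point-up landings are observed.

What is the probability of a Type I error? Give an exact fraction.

1513/6103515625

The Type I error probability is α = P(Y ≥ 13) computed under H₀, where Y ~ Binomial(16, 1/5).
Adding the binomial terms for j = 13 through 16 with p = 1/5 yields 1513/6103515625.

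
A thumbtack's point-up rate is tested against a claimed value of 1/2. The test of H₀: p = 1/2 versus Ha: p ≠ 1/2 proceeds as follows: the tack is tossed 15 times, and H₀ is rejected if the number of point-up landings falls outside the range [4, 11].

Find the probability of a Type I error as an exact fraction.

α = P(S ≤ 3 or S ≥ 12 | p = 1/2), S ~ Binomial(15, 1/2).
The two tails are symmetric, so α = 2·(1 + 15 + 105 + 455)/2^15 = 1152/32768 = 9/256.

9/256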